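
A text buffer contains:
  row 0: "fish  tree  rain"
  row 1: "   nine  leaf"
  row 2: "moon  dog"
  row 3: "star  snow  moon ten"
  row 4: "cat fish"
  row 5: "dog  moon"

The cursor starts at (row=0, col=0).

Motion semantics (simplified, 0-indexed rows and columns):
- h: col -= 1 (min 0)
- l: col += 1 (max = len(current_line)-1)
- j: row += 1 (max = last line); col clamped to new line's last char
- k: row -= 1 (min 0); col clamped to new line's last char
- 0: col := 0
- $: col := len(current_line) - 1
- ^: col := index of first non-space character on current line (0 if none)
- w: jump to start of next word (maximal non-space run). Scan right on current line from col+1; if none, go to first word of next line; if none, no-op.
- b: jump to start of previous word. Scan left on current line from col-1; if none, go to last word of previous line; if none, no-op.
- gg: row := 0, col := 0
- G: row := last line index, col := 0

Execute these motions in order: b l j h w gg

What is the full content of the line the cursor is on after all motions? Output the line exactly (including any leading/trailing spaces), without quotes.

After 1 (b): row=0 col=0 char='f'
After 2 (l): row=0 col=1 char='i'
After 3 (j): row=1 col=1 char='_'
After 4 (h): row=1 col=0 char='_'
After 5 (w): row=1 col=3 char='n'
After 6 (gg): row=0 col=0 char='f'

Answer: fish  tree  rain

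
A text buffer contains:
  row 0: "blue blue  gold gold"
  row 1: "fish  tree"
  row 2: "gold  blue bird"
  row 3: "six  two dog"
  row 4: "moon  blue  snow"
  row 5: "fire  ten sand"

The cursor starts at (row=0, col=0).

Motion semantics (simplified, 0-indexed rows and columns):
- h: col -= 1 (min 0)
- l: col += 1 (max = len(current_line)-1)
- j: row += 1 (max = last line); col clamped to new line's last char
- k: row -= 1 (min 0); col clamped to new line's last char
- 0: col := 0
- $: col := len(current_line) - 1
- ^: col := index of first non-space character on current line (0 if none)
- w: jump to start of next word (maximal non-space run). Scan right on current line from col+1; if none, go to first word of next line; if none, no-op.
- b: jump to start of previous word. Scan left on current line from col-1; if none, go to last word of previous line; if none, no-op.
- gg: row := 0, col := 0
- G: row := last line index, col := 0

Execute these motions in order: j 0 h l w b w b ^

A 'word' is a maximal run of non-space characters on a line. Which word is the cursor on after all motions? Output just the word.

Answer: fish

Derivation:
After 1 (j): row=1 col=0 char='f'
After 2 (0): row=1 col=0 char='f'
After 3 (h): row=1 col=0 char='f'
After 4 (l): row=1 col=1 char='i'
After 5 (w): row=1 col=6 char='t'
After 6 (b): row=1 col=0 char='f'
After 7 (w): row=1 col=6 char='t'
After 8 (b): row=1 col=0 char='f'
After 9 (^): row=1 col=0 char='f'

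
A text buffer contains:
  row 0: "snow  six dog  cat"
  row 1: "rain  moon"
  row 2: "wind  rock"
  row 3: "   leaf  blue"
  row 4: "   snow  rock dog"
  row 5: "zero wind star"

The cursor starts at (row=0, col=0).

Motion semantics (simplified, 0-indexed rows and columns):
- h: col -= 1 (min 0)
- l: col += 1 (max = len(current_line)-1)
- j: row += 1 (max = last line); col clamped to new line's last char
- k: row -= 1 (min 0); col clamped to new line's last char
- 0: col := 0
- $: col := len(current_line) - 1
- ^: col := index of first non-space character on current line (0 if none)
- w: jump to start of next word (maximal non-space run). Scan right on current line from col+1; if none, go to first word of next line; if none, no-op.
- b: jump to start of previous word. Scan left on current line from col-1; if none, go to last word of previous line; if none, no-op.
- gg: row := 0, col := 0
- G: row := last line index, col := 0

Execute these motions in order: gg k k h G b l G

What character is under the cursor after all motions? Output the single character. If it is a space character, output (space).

Answer: z

Derivation:
After 1 (gg): row=0 col=0 char='s'
After 2 (k): row=0 col=0 char='s'
After 3 (k): row=0 col=0 char='s'
After 4 (h): row=0 col=0 char='s'
After 5 (G): row=5 col=0 char='z'
After 6 (b): row=4 col=14 char='d'
After 7 (l): row=4 col=15 char='o'
After 8 (G): row=5 col=0 char='z'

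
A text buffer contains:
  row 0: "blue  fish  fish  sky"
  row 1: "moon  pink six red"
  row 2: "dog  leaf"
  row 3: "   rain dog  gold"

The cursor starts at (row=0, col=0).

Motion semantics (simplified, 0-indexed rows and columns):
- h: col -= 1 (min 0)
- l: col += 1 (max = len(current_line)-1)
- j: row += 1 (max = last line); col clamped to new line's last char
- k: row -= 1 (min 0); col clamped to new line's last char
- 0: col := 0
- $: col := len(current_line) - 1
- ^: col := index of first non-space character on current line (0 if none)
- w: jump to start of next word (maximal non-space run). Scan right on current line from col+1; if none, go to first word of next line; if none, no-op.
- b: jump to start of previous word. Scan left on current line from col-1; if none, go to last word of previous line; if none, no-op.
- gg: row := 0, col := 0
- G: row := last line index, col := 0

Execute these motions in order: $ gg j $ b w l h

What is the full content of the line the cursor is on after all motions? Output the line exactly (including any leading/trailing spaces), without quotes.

After 1 ($): row=0 col=20 char='y'
After 2 (gg): row=0 col=0 char='b'
After 3 (j): row=1 col=0 char='m'
After 4 ($): row=1 col=17 char='d'
After 5 (b): row=1 col=15 char='r'
After 6 (w): row=2 col=0 char='d'
After 7 (l): row=2 col=1 char='o'
After 8 (h): row=2 col=0 char='d'

Answer: dog  leaf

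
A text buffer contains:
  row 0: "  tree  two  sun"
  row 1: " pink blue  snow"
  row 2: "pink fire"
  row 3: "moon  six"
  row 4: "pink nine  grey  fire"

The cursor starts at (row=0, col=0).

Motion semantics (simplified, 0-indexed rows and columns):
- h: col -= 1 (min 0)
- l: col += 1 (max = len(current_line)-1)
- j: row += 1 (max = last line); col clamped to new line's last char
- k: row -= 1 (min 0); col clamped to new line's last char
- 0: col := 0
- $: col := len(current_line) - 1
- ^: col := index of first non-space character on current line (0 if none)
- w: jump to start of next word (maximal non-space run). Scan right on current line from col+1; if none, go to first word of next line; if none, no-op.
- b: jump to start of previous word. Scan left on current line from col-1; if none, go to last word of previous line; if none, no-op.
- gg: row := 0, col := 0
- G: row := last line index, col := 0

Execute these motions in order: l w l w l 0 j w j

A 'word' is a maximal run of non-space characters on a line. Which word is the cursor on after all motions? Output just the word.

Answer: pink

Derivation:
After 1 (l): row=0 col=1 char='_'
After 2 (w): row=0 col=2 char='t'
After 3 (l): row=0 col=3 char='r'
After 4 (w): row=0 col=8 char='t'
After 5 (l): row=0 col=9 char='w'
After 6 (0): row=0 col=0 char='_'
After 7 (j): row=1 col=0 char='_'
After 8 (w): row=1 col=1 char='p'
After 9 (j): row=2 col=1 char='i'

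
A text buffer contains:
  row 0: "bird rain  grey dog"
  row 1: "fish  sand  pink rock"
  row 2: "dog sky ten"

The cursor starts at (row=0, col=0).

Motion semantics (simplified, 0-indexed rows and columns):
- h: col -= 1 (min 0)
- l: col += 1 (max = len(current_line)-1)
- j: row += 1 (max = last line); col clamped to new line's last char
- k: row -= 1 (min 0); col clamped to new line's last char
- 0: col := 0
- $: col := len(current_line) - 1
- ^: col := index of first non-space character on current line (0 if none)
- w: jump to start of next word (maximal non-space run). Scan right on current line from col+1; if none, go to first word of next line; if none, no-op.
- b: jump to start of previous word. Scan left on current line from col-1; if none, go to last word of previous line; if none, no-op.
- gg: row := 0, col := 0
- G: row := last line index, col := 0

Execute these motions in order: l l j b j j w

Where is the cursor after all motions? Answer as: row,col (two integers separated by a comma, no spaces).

Answer: 2,4

Derivation:
After 1 (l): row=0 col=1 char='i'
After 2 (l): row=0 col=2 char='r'
After 3 (j): row=1 col=2 char='s'
After 4 (b): row=1 col=0 char='f'
After 5 (j): row=2 col=0 char='d'
After 6 (j): row=2 col=0 char='d'
After 7 (w): row=2 col=4 char='s'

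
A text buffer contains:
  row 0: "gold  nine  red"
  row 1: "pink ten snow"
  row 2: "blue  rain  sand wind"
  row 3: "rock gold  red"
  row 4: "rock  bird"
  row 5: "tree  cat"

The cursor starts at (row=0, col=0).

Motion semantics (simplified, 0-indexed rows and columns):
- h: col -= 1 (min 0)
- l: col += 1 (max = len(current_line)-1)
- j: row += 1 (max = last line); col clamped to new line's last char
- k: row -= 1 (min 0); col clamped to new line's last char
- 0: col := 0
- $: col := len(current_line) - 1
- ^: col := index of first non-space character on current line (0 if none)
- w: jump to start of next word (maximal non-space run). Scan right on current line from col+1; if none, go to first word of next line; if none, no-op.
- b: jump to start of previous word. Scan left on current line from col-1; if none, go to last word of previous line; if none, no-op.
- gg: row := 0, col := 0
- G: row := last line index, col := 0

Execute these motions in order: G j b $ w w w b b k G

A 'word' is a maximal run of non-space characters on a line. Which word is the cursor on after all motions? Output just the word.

After 1 (G): row=5 col=0 char='t'
After 2 (j): row=5 col=0 char='t'
After 3 (b): row=4 col=6 char='b'
After 4 ($): row=4 col=9 char='d'
After 5 (w): row=5 col=0 char='t'
After 6 (w): row=5 col=6 char='c'
After 7 (w): row=5 col=6 char='c'
After 8 (b): row=5 col=0 char='t'
After 9 (b): row=4 col=6 char='b'
After 10 (k): row=3 col=6 char='o'
After 11 (G): row=5 col=0 char='t'

Answer: tree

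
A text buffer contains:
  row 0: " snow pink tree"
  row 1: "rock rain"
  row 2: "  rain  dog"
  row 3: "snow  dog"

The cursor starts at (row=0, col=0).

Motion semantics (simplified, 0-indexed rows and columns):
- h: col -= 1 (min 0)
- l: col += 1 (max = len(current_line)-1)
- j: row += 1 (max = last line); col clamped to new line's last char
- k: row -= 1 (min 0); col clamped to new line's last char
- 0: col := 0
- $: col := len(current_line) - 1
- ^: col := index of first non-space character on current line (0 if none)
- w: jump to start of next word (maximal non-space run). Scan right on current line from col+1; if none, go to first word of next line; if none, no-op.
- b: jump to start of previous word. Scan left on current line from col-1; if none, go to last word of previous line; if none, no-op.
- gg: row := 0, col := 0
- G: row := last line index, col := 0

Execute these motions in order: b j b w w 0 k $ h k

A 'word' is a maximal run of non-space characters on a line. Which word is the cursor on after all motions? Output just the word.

Answer: tree

Derivation:
After 1 (b): row=0 col=0 char='_'
After 2 (j): row=1 col=0 char='r'
After 3 (b): row=0 col=11 char='t'
After 4 (w): row=1 col=0 char='r'
After 5 (w): row=1 col=5 char='r'
After 6 (0): row=1 col=0 char='r'
After 7 (k): row=0 col=0 char='_'
After 8 ($): row=0 col=14 char='e'
After 9 (h): row=0 col=13 char='e'
After 10 (k): row=0 col=13 char='e'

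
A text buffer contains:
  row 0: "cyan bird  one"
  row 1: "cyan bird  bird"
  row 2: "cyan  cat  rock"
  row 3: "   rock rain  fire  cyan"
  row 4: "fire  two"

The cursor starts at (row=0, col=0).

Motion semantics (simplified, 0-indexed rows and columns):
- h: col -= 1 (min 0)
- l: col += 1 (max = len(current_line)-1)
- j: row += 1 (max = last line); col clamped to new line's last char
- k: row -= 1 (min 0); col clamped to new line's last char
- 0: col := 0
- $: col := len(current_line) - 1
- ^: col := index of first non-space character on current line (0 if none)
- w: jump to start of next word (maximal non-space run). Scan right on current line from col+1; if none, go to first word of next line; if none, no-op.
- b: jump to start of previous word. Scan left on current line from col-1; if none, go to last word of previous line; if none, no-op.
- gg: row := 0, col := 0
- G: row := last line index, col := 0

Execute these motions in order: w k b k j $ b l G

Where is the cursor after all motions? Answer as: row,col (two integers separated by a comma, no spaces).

After 1 (w): row=0 col=5 char='b'
After 2 (k): row=0 col=5 char='b'
After 3 (b): row=0 col=0 char='c'
After 4 (k): row=0 col=0 char='c'
After 5 (j): row=1 col=0 char='c'
After 6 ($): row=1 col=14 char='d'
After 7 (b): row=1 col=11 char='b'
After 8 (l): row=1 col=12 char='i'
After 9 (G): row=4 col=0 char='f'

Answer: 4,0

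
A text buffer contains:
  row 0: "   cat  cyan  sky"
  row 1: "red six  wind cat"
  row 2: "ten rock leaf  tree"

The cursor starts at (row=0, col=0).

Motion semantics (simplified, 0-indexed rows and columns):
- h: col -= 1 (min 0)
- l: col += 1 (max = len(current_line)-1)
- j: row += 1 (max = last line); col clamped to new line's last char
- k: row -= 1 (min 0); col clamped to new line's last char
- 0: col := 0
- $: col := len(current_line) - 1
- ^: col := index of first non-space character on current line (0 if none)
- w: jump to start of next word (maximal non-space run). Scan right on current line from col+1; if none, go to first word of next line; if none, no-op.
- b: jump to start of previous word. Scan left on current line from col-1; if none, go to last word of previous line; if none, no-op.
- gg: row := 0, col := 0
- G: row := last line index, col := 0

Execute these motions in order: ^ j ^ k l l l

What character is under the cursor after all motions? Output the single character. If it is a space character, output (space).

Answer: c

Derivation:
After 1 (^): row=0 col=3 char='c'
After 2 (j): row=1 col=3 char='_'
After 3 (^): row=1 col=0 char='r'
After 4 (k): row=0 col=0 char='_'
After 5 (l): row=0 col=1 char='_'
After 6 (l): row=0 col=2 char='_'
After 7 (l): row=0 col=3 char='c'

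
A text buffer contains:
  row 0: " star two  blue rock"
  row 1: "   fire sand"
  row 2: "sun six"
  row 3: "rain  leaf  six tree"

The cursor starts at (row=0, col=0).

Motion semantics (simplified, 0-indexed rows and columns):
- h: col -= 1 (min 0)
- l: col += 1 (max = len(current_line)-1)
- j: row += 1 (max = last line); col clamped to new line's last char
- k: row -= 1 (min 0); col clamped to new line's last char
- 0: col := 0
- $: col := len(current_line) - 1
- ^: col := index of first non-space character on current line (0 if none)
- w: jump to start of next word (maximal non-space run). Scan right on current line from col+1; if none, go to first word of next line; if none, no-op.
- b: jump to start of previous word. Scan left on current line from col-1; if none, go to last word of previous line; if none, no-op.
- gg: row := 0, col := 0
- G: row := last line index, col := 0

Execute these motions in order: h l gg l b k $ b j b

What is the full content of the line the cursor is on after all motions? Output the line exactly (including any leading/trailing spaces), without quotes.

After 1 (h): row=0 col=0 char='_'
After 2 (l): row=0 col=1 char='s'
After 3 (gg): row=0 col=0 char='_'
After 4 (l): row=0 col=1 char='s'
After 5 (b): row=0 col=1 char='s'
After 6 (k): row=0 col=1 char='s'
After 7 ($): row=0 col=19 char='k'
After 8 (b): row=0 col=16 char='r'
After 9 (j): row=1 col=11 char='d'
After 10 (b): row=1 col=8 char='s'

Answer:    fire sand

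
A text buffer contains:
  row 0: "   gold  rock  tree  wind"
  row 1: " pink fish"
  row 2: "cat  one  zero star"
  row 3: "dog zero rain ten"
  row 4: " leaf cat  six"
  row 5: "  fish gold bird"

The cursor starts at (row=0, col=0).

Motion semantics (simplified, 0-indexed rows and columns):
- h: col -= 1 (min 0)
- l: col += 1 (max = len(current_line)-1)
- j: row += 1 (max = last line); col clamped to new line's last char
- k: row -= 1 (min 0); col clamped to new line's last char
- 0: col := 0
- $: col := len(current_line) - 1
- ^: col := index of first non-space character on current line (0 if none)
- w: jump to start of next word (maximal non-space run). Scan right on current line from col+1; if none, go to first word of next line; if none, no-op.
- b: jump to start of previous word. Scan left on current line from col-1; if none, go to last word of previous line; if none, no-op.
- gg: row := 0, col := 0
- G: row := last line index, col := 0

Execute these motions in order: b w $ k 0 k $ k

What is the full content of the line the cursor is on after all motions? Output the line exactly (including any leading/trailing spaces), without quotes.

After 1 (b): row=0 col=0 char='_'
After 2 (w): row=0 col=3 char='g'
After 3 ($): row=0 col=24 char='d'
After 4 (k): row=0 col=24 char='d'
After 5 (0): row=0 col=0 char='_'
After 6 (k): row=0 col=0 char='_'
After 7 ($): row=0 col=24 char='d'
After 8 (k): row=0 col=24 char='d'

Answer:    gold  rock  tree  wind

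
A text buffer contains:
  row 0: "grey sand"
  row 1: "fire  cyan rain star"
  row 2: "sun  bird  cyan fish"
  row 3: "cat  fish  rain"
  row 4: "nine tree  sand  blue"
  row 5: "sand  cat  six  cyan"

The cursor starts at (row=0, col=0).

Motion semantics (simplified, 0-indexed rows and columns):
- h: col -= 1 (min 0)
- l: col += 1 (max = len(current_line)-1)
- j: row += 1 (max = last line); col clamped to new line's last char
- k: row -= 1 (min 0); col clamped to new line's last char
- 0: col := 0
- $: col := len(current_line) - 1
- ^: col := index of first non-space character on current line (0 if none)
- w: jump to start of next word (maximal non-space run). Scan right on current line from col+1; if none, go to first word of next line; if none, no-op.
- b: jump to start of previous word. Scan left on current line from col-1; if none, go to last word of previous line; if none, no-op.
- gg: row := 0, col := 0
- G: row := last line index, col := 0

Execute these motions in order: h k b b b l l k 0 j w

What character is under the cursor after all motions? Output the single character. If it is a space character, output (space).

After 1 (h): row=0 col=0 char='g'
After 2 (k): row=0 col=0 char='g'
After 3 (b): row=0 col=0 char='g'
After 4 (b): row=0 col=0 char='g'
After 5 (b): row=0 col=0 char='g'
After 6 (l): row=0 col=1 char='r'
After 7 (l): row=0 col=2 char='e'
After 8 (k): row=0 col=2 char='e'
After 9 (0): row=0 col=0 char='g'
After 10 (j): row=1 col=0 char='f'
After 11 (w): row=1 col=6 char='c'

Answer: c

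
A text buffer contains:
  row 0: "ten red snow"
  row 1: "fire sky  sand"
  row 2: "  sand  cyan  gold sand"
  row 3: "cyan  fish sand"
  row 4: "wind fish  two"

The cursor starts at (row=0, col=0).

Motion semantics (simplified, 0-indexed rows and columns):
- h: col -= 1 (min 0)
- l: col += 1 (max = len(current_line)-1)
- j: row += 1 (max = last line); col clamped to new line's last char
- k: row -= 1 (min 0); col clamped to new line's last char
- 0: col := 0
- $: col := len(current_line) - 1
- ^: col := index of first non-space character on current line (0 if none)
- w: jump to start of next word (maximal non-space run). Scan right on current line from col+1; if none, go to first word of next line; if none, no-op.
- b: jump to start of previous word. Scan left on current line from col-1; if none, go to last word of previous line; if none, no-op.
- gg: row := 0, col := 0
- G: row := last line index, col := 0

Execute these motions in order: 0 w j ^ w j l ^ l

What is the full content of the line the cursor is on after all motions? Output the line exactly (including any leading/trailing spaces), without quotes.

Answer:   sand  cyan  gold sand

Derivation:
After 1 (0): row=0 col=0 char='t'
After 2 (w): row=0 col=4 char='r'
After 3 (j): row=1 col=4 char='_'
After 4 (^): row=1 col=0 char='f'
After 5 (w): row=1 col=5 char='s'
After 6 (j): row=2 col=5 char='d'
After 7 (l): row=2 col=6 char='_'
After 8 (^): row=2 col=2 char='s'
After 9 (l): row=2 col=3 char='a'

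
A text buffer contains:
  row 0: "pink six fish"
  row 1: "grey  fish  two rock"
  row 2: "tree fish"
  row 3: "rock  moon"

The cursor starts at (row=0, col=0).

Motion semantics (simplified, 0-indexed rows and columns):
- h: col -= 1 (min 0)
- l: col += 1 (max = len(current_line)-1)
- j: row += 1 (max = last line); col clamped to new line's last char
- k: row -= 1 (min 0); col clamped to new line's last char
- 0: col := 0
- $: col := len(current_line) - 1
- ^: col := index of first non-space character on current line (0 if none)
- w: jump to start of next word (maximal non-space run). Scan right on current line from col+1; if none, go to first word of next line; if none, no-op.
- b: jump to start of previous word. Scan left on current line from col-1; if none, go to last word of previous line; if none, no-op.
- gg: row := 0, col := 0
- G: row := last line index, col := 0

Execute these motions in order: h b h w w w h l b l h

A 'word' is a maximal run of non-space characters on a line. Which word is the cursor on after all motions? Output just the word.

Answer: grey

Derivation:
After 1 (h): row=0 col=0 char='p'
After 2 (b): row=0 col=0 char='p'
After 3 (h): row=0 col=0 char='p'
After 4 (w): row=0 col=5 char='s'
After 5 (w): row=0 col=9 char='f'
After 6 (w): row=1 col=0 char='g'
After 7 (h): row=1 col=0 char='g'
After 8 (l): row=1 col=1 char='r'
After 9 (b): row=1 col=0 char='g'
After 10 (l): row=1 col=1 char='r'
After 11 (h): row=1 col=0 char='g'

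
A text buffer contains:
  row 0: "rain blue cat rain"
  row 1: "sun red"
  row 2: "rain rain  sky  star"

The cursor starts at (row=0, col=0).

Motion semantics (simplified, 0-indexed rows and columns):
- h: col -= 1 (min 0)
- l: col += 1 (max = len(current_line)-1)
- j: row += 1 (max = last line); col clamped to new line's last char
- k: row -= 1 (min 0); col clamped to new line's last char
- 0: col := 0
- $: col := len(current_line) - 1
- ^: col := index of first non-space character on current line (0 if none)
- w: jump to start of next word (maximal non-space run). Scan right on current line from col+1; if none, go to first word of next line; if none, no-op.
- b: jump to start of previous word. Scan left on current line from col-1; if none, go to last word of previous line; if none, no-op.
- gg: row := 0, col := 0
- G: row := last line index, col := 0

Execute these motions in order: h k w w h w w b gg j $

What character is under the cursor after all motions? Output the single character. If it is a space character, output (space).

After 1 (h): row=0 col=0 char='r'
After 2 (k): row=0 col=0 char='r'
After 3 (w): row=0 col=5 char='b'
After 4 (w): row=0 col=10 char='c'
After 5 (h): row=0 col=9 char='_'
After 6 (w): row=0 col=10 char='c'
After 7 (w): row=0 col=14 char='r'
After 8 (b): row=0 col=10 char='c'
After 9 (gg): row=0 col=0 char='r'
After 10 (j): row=1 col=0 char='s'
After 11 ($): row=1 col=6 char='d'

Answer: d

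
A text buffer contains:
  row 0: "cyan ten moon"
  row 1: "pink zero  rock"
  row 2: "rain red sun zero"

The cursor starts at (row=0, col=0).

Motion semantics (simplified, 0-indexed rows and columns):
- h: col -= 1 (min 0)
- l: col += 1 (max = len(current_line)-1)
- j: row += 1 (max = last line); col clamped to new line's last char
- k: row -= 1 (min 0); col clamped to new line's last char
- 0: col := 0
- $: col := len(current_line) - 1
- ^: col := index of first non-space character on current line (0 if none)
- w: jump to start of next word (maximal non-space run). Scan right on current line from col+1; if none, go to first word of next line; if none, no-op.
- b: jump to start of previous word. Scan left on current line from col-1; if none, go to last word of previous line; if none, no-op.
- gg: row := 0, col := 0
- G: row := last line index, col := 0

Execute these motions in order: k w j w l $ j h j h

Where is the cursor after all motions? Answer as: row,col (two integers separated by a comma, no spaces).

Answer: 2,12

Derivation:
After 1 (k): row=0 col=0 char='c'
After 2 (w): row=0 col=5 char='t'
After 3 (j): row=1 col=5 char='z'
After 4 (w): row=1 col=11 char='r'
After 5 (l): row=1 col=12 char='o'
After 6 ($): row=1 col=14 char='k'
After 7 (j): row=2 col=14 char='e'
After 8 (h): row=2 col=13 char='z'
After 9 (j): row=2 col=13 char='z'
After 10 (h): row=2 col=12 char='_'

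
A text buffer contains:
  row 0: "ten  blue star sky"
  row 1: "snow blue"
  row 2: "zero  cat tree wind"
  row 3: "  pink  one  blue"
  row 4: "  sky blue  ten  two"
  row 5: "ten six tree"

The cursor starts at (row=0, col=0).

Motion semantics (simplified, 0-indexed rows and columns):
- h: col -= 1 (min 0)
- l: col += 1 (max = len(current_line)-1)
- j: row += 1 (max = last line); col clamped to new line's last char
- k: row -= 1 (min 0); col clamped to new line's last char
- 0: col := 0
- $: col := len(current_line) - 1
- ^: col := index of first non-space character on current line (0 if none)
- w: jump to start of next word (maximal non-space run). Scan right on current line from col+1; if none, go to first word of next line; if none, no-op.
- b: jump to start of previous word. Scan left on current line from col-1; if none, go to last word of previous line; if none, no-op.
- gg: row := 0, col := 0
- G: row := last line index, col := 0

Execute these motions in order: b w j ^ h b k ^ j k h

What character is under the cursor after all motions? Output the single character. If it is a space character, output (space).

Answer: t

Derivation:
After 1 (b): row=0 col=0 char='t'
After 2 (w): row=0 col=5 char='b'
After 3 (j): row=1 col=5 char='b'
After 4 (^): row=1 col=0 char='s'
After 5 (h): row=1 col=0 char='s'
After 6 (b): row=0 col=15 char='s'
After 7 (k): row=0 col=15 char='s'
After 8 (^): row=0 col=0 char='t'
After 9 (j): row=1 col=0 char='s'
After 10 (k): row=0 col=0 char='t'
After 11 (h): row=0 col=0 char='t'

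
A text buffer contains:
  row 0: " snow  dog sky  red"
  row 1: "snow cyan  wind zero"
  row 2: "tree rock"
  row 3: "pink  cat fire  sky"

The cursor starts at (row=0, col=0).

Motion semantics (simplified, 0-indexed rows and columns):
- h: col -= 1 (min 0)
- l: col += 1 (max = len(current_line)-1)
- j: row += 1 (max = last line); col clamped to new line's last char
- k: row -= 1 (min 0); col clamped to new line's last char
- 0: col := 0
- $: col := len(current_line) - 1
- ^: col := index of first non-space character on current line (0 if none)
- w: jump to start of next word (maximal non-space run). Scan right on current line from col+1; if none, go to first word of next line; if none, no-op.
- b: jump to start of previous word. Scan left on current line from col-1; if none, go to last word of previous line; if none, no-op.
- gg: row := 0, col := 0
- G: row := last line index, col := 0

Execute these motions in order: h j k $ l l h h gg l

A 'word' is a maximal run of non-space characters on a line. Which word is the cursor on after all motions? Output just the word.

After 1 (h): row=0 col=0 char='_'
After 2 (j): row=1 col=0 char='s'
After 3 (k): row=0 col=0 char='_'
After 4 ($): row=0 col=18 char='d'
After 5 (l): row=0 col=18 char='d'
After 6 (l): row=0 col=18 char='d'
After 7 (h): row=0 col=17 char='e'
After 8 (h): row=0 col=16 char='r'
After 9 (gg): row=0 col=0 char='_'
After 10 (l): row=0 col=1 char='s'

Answer: snow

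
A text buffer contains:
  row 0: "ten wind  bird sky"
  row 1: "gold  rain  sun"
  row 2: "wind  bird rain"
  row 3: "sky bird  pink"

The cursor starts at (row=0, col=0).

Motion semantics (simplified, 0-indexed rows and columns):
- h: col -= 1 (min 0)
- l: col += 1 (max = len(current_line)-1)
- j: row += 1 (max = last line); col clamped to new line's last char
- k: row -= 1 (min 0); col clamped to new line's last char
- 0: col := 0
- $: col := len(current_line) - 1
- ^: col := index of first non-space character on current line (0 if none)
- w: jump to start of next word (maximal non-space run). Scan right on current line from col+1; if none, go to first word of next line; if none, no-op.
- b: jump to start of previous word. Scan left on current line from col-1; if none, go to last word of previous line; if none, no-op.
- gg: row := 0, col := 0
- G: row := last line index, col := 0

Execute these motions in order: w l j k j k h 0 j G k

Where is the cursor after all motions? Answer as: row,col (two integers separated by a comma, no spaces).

Answer: 2,0

Derivation:
After 1 (w): row=0 col=4 char='w'
After 2 (l): row=0 col=5 char='i'
After 3 (j): row=1 col=5 char='_'
After 4 (k): row=0 col=5 char='i'
After 5 (j): row=1 col=5 char='_'
After 6 (k): row=0 col=5 char='i'
After 7 (h): row=0 col=4 char='w'
After 8 (0): row=0 col=0 char='t'
After 9 (j): row=1 col=0 char='g'
After 10 (G): row=3 col=0 char='s'
After 11 (k): row=2 col=0 char='w'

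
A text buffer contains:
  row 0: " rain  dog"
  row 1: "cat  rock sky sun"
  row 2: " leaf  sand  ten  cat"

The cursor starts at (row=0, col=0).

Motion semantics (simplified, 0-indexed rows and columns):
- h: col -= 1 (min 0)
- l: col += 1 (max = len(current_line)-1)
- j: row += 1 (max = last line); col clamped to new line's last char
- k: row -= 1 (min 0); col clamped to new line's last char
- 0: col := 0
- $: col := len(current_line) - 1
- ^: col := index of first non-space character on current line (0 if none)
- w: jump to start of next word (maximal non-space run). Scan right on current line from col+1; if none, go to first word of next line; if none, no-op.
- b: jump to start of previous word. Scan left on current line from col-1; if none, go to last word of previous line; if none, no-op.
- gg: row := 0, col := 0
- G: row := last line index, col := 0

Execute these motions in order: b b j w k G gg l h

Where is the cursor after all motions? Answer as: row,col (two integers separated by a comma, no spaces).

After 1 (b): row=0 col=0 char='_'
After 2 (b): row=0 col=0 char='_'
After 3 (j): row=1 col=0 char='c'
After 4 (w): row=1 col=5 char='r'
After 5 (k): row=0 col=5 char='_'
After 6 (G): row=2 col=0 char='_'
After 7 (gg): row=0 col=0 char='_'
After 8 (l): row=0 col=1 char='r'
After 9 (h): row=0 col=0 char='_'

Answer: 0,0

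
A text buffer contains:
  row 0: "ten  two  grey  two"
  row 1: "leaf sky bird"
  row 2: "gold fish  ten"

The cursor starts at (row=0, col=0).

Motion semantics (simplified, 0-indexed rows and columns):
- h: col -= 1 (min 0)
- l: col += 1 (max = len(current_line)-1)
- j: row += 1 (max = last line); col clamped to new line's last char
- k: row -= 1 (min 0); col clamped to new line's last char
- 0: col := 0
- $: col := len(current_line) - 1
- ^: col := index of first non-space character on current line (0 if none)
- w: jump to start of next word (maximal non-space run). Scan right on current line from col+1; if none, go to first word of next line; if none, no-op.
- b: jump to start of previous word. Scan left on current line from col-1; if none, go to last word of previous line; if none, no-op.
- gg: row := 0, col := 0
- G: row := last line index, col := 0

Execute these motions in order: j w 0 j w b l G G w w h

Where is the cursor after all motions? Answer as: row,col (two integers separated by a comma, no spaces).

Answer: 2,10

Derivation:
After 1 (j): row=1 col=0 char='l'
After 2 (w): row=1 col=5 char='s'
After 3 (0): row=1 col=0 char='l'
After 4 (j): row=2 col=0 char='g'
After 5 (w): row=2 col=5 char='f'
After 6 (b): row=2 col=0 char='g'
After 7 (l): row=2 col=1 char='o'
After 8 (G): row=2 col=0 char='g'
After 9 (G): row=2 col=0 char='g'
After 10 (w): row=2 col=5 char='f'
After 11 (w): row=2 col=11 char='t'
After 12 (h): row=2 col=10 char='_'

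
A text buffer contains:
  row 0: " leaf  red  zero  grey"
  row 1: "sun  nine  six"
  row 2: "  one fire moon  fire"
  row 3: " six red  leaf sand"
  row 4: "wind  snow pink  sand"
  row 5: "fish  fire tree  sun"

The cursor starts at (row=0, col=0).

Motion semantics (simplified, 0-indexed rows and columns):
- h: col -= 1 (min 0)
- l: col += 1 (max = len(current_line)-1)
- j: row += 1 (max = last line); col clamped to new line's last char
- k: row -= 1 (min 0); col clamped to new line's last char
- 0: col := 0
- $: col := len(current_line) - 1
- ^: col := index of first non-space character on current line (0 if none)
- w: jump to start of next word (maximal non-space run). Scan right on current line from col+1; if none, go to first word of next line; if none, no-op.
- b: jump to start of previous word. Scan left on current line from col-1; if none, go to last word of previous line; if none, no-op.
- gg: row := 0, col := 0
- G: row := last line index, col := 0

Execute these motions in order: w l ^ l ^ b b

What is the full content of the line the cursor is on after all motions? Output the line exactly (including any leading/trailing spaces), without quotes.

After 1 (w): row=0 col=1 char='l'
After 2 (l): row=0 col=2 char='e'
After 3 (^): row=0 col=1 char='l'
After 4 (l): row=0 col=2 char='e'
After 5 (^): row=0 col=1 char='l'
After 6 (b): row=0 col=1 char='l'
After 7 (b): row=0 col=1 char='l'

Answer:  leaf  red  zero  grey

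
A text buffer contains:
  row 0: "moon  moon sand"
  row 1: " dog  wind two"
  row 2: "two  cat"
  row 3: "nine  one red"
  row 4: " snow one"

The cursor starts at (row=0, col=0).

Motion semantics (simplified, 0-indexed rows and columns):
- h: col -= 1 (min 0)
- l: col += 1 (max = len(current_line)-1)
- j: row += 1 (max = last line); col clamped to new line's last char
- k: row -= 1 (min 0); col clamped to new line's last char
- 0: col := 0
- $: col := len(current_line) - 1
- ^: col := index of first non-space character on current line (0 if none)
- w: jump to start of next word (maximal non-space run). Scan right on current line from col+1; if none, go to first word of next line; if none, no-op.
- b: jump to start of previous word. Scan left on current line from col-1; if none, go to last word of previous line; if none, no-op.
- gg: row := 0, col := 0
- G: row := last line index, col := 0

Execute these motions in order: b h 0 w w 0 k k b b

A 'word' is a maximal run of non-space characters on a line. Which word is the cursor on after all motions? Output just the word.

After 1 (b): row=0 col=0 char='m'
After 2 (h): row=0 col=0 char='m'
After 3 (0): row=0 col=0 char='m'
After 4 (w): row=0 col=6 char='m'
After 5 (w): row=0 col=11 char='s'
After 6 (0): row=0 col=0 char='m'
After 7 (k): row=0 col=0 char='m'
After 8 (k): row=0 col=0 char='m'
After 9 (b): row=0 col=0 char='m'
After 10 (b): row=0 col=0 char='m'

Answer: moon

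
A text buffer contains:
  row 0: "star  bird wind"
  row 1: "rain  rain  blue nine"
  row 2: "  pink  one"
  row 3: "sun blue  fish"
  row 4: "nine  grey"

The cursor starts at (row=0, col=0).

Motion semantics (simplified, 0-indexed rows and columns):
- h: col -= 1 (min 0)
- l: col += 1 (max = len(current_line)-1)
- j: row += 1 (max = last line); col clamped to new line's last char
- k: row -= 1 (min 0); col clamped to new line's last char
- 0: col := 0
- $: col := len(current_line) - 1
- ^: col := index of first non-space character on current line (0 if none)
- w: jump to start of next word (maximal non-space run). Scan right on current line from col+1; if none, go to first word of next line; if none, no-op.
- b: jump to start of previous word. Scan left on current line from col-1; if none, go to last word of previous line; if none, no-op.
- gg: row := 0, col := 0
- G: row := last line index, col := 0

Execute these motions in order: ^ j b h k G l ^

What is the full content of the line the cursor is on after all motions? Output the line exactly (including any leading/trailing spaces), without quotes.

After 1 (^): row=0 col=0 char='s'
After 2 (j): row=1 col=0 char='r'
After 3 (b): row=0 col=11 char='w'
After 4 (h): row=0 col=10 char='_'
After 5 (k): row=0 col=10 char='_'
After 6 (G): row=4 col=0 char='n'
After 7 (l): row=4 col=1 char='i'
After 8 (^): row=4 col=0 char='n'

Answer: nine  grey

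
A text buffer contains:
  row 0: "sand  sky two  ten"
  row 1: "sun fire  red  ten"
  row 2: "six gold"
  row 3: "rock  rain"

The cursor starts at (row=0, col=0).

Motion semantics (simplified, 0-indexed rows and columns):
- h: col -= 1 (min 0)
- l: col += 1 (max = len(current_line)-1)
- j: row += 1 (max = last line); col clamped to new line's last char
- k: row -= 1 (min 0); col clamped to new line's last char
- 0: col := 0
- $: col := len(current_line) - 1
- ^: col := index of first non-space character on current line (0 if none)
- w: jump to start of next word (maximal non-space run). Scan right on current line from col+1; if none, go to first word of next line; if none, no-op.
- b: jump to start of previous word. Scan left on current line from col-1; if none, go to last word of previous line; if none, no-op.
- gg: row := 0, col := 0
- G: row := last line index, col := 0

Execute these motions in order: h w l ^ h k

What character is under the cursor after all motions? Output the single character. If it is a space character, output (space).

Answer: s

Derivation:
After 1 (h): row=0 col=0 char='s'
After 2 (w): row=0 col=6 char='s'
After 3 (l): row=0 col=7 char='k'
After 4 (^): row=0 col=0 char='s'
After 5 (h): row=0 col=0 char='s'
After 6 (k): row=0 col=0 char='s'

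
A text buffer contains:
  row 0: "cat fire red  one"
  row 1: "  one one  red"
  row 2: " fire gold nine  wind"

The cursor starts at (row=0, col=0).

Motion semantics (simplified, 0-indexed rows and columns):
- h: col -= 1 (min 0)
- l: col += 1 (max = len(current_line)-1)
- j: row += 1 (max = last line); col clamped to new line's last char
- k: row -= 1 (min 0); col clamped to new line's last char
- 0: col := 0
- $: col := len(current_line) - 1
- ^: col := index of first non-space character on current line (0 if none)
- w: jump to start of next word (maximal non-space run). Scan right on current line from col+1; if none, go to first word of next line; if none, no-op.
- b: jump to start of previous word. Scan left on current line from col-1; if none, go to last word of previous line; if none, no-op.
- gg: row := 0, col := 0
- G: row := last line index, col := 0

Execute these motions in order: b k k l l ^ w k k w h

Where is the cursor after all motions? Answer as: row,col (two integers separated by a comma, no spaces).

After 1 (b): row=0 col=0 char='c'
After 2 (k): row=0 col=0 char='c'
After 3 (k): row=0 col=0 char='c'
After 4 (l): row=0 col=1 char='a'
After 5 (l): row=0 col=2 char='t'
After 6 (^): row=0 col=0 char='c'
After 7 (w): row=0 col=4 char='f'
After 8 (k): row=0 col=4 char='f'
After 9 (k): row=0 col=4 char='f'
After 10 (w): row=0 col=9 char='r'
After 11 (h): row=0 col=8 char='_'

Answer: 0,8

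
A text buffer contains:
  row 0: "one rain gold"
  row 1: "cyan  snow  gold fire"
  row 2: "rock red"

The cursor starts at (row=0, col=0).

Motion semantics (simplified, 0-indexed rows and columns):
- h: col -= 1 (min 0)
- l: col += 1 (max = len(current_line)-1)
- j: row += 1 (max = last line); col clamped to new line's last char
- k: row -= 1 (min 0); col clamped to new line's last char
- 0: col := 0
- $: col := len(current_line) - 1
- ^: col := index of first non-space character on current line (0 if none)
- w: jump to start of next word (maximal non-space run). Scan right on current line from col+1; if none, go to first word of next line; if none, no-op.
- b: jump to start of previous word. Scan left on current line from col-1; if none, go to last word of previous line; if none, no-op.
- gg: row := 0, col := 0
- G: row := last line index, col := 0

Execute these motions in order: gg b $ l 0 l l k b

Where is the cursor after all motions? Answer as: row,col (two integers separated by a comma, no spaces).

Answer: 0,0

Derivation:
After 1 (gg): row=0 col=0 char='o'
After 2 (b): row=0 col=0 char='o'
After 3 ($): row=0 col=12 char='d'
After 4 (l): row=0 col=12 char='d'
After 5 (0): row=0 col=0 char='o'
After 6 (l): row=0 col=1 char='n'
After 7 (l): row=0 col=2 char='e'
After 8 (k): row=0 col=2 char='e'
After 9 (b): row=0 col=0 char='o'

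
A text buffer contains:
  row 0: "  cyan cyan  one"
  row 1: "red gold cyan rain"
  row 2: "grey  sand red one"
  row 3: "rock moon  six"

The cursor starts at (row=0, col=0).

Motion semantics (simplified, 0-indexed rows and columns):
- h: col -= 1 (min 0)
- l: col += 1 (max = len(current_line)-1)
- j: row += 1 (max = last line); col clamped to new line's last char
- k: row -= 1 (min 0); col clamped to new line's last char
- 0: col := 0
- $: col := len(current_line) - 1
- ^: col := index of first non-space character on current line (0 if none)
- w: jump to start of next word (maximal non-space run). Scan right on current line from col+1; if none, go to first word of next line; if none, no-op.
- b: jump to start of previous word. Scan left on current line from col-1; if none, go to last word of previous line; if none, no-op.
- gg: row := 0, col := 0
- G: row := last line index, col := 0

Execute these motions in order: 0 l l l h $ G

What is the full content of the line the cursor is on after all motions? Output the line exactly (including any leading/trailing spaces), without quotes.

Answer: rock moon  six

Derivation:
After 1 (0): row=0 col=0 char='_'
After 2 (l): row=0 col=1 char='_'
After 3 (l): row=0 col=2 char='c'
After 4 (l): row=0 col=3 char='y'
After 5 (h): row=0 col=2 char='c'
After 6 ($): row=0 col=15 char='e'
After 7 (G): row=3 col=0 char='r'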